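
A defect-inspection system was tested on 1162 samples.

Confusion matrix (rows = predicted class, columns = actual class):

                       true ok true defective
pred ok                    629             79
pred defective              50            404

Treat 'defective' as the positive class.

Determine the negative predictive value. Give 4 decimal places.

0.8884

NPV = TN/(TN+FN) = 629/(629+79) = 0.8884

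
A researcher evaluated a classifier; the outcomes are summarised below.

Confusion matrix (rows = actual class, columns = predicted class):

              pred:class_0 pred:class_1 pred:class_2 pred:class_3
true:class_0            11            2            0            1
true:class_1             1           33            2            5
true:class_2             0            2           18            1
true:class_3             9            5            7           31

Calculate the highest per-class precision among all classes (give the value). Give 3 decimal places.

0.816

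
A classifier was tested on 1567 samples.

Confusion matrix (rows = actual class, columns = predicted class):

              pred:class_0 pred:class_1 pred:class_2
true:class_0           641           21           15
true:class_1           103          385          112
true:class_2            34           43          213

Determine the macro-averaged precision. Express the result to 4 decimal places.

Per-class precision (TP/(TP+FP)):
  class_0: TP=641, FP=103+34=137 → 641/778 = 0.82391
  class_1: TP=385, FP=21+43=64 → 385/449 = 0.85746
  class_2: TP=213, FP=15+112=127 → 213/340 = 0.62647
Macro-precision = mean = (0.82391 + 0.85746 + 0.62647) / 3 = 0.7693

0.7693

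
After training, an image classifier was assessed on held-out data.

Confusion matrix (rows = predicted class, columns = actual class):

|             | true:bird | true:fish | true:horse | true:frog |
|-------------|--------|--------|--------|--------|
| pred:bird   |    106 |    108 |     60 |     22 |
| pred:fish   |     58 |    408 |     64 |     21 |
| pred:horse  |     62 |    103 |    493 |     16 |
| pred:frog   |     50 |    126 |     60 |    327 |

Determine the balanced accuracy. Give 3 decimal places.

Balanced accuracy = mean of per-class recall.
  bird: recall = 106/276 = 0.3841
  fish: recall = 408/745 = 0.5477
  horse: recall = 493/677 = 0.7282
  frog: recall = 327/386 = 0.8472
Mean = (0.3841 + 0.5477 + 0.7282 + 0.8472) / 4 = 0.627

0.627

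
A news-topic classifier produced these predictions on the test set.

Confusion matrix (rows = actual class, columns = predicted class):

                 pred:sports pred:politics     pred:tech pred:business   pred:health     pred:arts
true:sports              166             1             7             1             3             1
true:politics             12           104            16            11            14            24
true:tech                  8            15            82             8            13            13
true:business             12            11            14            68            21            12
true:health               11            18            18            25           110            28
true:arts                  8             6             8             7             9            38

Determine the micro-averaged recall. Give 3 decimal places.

0.615

Micro-averaging pools counts across classes: ΣTP=568, ΣFP=355, ΣFN=355.
Micro-recall = TP/(TP+FN) on pooled counts = 0.615 (equals overall accuracy in single-label multiclass).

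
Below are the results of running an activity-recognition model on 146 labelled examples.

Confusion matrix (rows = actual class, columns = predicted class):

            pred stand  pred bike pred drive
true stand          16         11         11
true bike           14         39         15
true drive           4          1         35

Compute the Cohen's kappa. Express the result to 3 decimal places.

Observed agreement pₒ = trace/N = 90/146 = 0.6164
Expected agreement pₑ = Σ (rowᵢ·colᵢ)/N² = (38·34 + 68·51 + 40·61)/146² = 0.3378
κ = (pₒ − pₑ)/(1 − pₑ) = (0.6164 − 0.3378)/(1 − 0.3378) = 0.421

0.421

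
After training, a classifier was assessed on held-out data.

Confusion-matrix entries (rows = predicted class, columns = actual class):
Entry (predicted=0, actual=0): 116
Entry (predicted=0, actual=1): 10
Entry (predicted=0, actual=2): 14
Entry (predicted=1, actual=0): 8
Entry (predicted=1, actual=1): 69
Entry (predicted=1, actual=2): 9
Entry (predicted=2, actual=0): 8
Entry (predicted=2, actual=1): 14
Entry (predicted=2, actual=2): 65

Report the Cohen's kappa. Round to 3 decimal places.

0.691

Observed agreement pₒ = trace/N = 250/313 = 0.7987
Expected agreement pₑ = Σ (rowᵢ·colᵢ)/N² = (132·140 + 93·86 + 88·87)/313² = 0.3484
κ = (pₒ − pₑ)/(1 − pₑ) = (0.7987 − 0.3484)/(1 − 0.3484) = 0.691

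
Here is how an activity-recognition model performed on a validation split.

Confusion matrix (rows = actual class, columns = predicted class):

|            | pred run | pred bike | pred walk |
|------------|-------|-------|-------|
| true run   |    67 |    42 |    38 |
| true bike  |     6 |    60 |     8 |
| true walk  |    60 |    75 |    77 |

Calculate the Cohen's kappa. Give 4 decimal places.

0.2299

Observed agreement pₒ = trace/N = 204/433 = 0.47113
Expected agreement pₑ = Σ (rowᵢ·colᵢ)/N² = (147·133 + 74·177 + 212·123)/433² = 0.31322
κ = (pₒ − pₑ)/(1 − pₑ) = (0.47113 − 0.31322)/(1 − 0.31322) = 0.2299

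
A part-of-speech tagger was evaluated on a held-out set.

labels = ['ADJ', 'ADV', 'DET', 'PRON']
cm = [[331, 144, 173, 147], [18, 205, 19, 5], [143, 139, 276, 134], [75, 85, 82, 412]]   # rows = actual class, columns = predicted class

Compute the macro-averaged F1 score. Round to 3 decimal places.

Per-class F1 score (2·TP/(2·TP+FP+FN)):
  ADJ: TP=331, FP=18+143+75=236, FN=144+173+147=464 → 662/1362 = 0.4860
  ADV: TP=205, FP=144+139+85=368, FN=18+19+5=42 → 410/820 = 0.5000
  DET: TP=276, FP=173+19+82=274, FN=143+139+134=416 → 552/1242 = 0.4444
  PRON: TP=412, FP=147+5+134=286, FN=75+85+82=242 → 824/1352 = 0.6095
Macro-F1 score = mean = (0.4860 + 0.5000 + 0.4444 + 0.6095) / 4 = 0.510

0.510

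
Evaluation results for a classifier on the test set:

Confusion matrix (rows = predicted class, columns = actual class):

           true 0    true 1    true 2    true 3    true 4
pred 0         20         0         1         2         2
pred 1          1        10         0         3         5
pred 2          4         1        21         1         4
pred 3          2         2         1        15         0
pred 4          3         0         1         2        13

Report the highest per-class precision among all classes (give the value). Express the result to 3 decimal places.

0.800

Per-class precision (TP/(TP+FP)):
  0: TP=20, FP=0+1+2+2=5 → 20/25 = 0.8000
  1: TP=10, FP=1+0+3+5=9 → 10/19 = 0.5263
  2: TP=21, FP=4+1+1+4=10 → 21/31 = 0.6774
  3: TP=15, FP=2+2+1+0=5 → 15/20 = 0.7500
  4: TP=13, FP=3+0+1+2=6 → 13/19 = 0.6842
Highest is class '0' with precision = 0.800.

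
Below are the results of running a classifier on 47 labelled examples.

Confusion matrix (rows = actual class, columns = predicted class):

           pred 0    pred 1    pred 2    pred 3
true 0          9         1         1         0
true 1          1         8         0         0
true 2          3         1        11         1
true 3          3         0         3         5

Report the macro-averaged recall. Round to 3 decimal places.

Per-class recall (TP/(TP+FN)):
  0: TP=9, FN=1+1+0=2 → 9/11 = 0.8182
  1: TP=8, FN=1+0+0=1 → 8/9 = 0.8889
  2: TP=11, FN=3+1+1=5 → 11/16 = 0.6875
  3: TP=5, FN=3+0+3=6 → 5/11 = 0.4545
Macro-recall = mean = (0.8182 + 0.8889 + 0.6875 + 0.4545) / 4 = 0.712

0.712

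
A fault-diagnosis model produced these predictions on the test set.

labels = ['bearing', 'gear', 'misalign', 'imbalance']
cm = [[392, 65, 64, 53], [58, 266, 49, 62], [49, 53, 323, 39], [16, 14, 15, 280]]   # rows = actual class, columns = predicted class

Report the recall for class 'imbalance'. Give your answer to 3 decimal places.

One-vs-rest for 'imbalance': TP = diagonal; FP = other classes predicted 'imbalance'; FN = 'imbalance' predicted as other.
recall = TP/(TP+FN).
imbalance: TP=280, FN=16+14+15=45 → 280/325 = 0.8615

0.862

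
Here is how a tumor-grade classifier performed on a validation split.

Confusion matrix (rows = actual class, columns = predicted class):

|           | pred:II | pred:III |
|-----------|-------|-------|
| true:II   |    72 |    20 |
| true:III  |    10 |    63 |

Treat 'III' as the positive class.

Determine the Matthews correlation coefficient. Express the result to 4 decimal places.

MCC = (TP·TN − FP·FN) / √((TP+FP)(TP+FN)(TN+FP)(TN+FN))
Numerator = 63·72 − 20·10 = 4336
Denominator = √(83·73·92·82) = √45709096 = 6760.8502
MCC = 4336 / 6760.8502 = 0.6413

0.6413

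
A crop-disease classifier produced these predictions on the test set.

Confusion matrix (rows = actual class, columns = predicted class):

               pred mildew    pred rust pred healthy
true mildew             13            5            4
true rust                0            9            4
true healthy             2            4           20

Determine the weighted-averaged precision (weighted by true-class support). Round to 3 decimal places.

Per-class precision (TP/(TP+FP)):
  mildew: TP=13, FP=0+2=2 → 13/15 = 0.8667
  rust: TP=9, FP=5+4=9 → 9/18 = 0.5000
  healthy: TP=20, FP=4+4=8 → 20/28 = 0.7143
Weighted-precision = Σ (supportᵢ/N)·precisionᵢ with N=61: (22/61)·0.8667 + (13/61)·0.5000 + (26/61)·0.7143 = 0.724

0.724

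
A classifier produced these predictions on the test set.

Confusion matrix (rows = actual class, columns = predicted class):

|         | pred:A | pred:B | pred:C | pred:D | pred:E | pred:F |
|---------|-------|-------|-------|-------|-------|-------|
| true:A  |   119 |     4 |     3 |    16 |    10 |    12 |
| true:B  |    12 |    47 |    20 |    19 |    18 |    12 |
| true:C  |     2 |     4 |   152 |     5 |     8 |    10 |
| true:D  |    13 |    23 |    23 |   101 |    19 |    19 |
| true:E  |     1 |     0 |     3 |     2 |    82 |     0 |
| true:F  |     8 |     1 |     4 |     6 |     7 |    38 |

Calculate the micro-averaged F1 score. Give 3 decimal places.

0.655

Micro-averaging pools counts across classes: ΣTP=539, ΣFP=284, ΣFN=284.
Micro-F1 score = 2·TP/(2·TP+FP+FN) on pooled counts = 0.655 (equals overall accuracy in single-label multiclass).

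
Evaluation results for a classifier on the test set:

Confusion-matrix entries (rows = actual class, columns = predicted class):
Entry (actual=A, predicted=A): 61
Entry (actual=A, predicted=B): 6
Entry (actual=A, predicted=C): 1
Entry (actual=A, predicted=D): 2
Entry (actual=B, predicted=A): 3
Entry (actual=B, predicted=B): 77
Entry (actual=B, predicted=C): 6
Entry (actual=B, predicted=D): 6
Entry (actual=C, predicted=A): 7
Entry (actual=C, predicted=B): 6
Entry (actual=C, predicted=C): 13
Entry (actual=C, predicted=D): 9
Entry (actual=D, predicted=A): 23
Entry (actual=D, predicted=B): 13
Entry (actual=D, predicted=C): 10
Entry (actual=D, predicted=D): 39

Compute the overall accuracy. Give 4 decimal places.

0.6738

Accuracy = trace / total = (61+77+13+39=190) / 282 = 190/282 = 0.6738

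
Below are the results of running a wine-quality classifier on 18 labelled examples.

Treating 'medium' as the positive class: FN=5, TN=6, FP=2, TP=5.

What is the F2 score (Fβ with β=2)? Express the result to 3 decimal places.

0.532

Fβ = (1+β²)·TP / ((1+β²)·TP + β²·FN + FP), with β²=4
= 5·5 / (5·5 + 4·5 + 2) = 0.532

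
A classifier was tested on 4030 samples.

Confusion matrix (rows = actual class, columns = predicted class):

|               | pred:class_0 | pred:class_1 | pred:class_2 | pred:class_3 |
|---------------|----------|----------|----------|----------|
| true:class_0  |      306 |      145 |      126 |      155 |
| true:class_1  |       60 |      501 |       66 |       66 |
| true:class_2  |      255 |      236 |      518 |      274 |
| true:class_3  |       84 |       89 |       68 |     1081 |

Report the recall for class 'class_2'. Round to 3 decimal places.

0.404

One-vs-rest for 'class_2': TP = diagonal; FP = other classes predicted 'class_2'; FN = 'class_2' predicted as other.
recall = TP/(TP+FN).
class_2: TP=518, FN=255+236+274=765 → 518/1283 = 0.4037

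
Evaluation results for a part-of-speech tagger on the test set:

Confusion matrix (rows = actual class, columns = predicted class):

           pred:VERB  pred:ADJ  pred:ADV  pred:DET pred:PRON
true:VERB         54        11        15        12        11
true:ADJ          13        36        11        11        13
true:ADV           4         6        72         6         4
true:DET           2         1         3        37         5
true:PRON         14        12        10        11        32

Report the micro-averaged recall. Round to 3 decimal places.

Micro-averaging pools counts across classes: ΣTP=231, ΣFP=175, ΣFN=175.
Micro-recall = TP/(TP+FN) on pooled counts = 0.569 (equals overall accuracy in single-label multiclass).

0.569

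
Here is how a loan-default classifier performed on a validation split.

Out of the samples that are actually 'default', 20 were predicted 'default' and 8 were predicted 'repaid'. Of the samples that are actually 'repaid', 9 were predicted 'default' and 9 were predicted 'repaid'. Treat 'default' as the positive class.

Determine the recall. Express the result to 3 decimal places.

0.714

Recall = TP/(TP+FN) = 20/(20+8) = 20/28 = 0.714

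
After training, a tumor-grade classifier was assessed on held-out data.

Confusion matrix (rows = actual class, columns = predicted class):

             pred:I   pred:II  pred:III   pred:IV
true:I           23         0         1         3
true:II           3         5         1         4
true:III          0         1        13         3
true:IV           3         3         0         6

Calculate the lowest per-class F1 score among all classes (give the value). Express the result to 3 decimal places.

Per-class F1 score (2·TP/(2·TP+FP+FN)):
  I: TP=23, FP=3+0+3=6, FN=0+1+3=4 → 46/56 = 0.8214
  II: TP=5, FP=0+1+3=4, FN=3+1+4=8 → 10/22 = 0.4545
  III: TP=13, FP=1+1+0=2, FN=0+1+3=4 → 26/32 = 0.8125
  IV: TP=6, FP=3+4+3=10, FN=3+3+0=6 → 12/28 = 0.4286
Lowest is class 'IV' with F1 score = 0.429.

0.429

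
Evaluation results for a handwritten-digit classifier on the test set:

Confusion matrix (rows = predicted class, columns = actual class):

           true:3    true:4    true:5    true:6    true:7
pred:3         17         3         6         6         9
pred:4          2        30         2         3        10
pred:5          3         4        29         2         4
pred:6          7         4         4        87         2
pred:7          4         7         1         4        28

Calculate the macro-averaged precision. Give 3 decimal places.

Per-class precision (TP/(TP+FP)):
  3: TP=17, FP=3+6+6+9=24 → 17/41 = 0.4146
  4: TP=30, FP=2+2+3+10=17 → 30/47 = 0.6383
  5: TP=29, FP=3+4+2+4=13 → 29/42 = 0.6905
  6: TP=87, FP=7+4+4+2=17 → 87/104 = 0.8365
  7: TP=28, FP=4+7+1+4=16 → 28/44 = 0.6364
Macro-precision = mean = (0.4146 + 0.6383 + 0.6905 + 0.8365 + 0.6364) / 5 = 0.643

0.643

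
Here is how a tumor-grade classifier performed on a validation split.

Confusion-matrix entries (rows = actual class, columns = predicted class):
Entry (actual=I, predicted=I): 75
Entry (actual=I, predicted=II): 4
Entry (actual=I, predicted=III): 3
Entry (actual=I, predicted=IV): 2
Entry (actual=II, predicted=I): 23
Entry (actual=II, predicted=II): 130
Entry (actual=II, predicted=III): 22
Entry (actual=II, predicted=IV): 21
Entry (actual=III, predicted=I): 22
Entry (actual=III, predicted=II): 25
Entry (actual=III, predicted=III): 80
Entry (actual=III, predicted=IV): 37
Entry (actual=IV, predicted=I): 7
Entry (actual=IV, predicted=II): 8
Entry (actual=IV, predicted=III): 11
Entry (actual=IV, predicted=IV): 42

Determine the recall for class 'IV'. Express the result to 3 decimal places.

0.618

Take TP from the diagonal, FP from the rest of the 'IV' prediction marginal, FN from the rest of the 'IV' actual marginal.
recall = TP/(TP+FN).
IV: TP=42, FN=7+8+11=26 → 42/68 = 0.6176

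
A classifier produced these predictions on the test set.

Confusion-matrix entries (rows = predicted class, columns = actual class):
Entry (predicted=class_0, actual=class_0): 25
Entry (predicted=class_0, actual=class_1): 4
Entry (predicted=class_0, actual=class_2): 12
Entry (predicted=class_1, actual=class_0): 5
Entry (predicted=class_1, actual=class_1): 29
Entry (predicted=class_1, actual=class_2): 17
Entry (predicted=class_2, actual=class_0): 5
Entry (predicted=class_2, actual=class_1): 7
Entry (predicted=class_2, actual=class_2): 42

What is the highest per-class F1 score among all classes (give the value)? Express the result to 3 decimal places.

Per-class F1 score (2·TP/(2·TP+FP+FN)):
  class_0: TP=25, FP=4+12=16, FN=5+5=10 → 50/76 = 0.6579
  class_1: TP=29, FP=5+17=22, FN=4+7=11 → 58/91 = 0.6374
  class_2: TP=42, FP=5+7=12, FN=12+17=29 → 84/125 = 0.6720
Highest is class 'class_2' with F1 score = 0.672.

0.672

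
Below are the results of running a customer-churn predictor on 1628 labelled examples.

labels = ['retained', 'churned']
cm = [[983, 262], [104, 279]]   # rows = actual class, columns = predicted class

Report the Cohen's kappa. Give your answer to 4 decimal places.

0.4533

Observed agreement pₒ = trace/N = 1262/1628 = 0.77518
Expected agreement pₑ = Σ (rowᵢ·colᵢ)/N² = (1245·1087 + 383·541)/1628² = 0.58879
κ = (pₒ − pₑ)/(1 − pₑ) = (0.77518 − 0.58879)/(1 − 0.58879) = 0.4533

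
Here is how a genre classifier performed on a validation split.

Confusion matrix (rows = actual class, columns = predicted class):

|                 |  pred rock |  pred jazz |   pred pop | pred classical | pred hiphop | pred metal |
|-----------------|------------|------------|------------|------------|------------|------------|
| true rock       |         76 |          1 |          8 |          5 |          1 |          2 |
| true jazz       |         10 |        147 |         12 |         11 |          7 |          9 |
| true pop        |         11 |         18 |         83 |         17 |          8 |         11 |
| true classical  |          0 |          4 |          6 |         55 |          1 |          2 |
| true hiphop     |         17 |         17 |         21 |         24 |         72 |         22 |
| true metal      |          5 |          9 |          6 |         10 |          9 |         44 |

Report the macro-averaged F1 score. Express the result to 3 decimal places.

0.612

Per-class F1 score (2·TP/(2·TP+FP+FN)):
  rock: TP=76, FP=10+11+0+17+5=43, FN=1+8+5+1+2=17 → 152/212 = 0.7170
  jazz: TP=147, FP=1+18+4+17+9=49, FN=10+12+11+7+9=49 → 294/392 = 0.7500
  pop: TP=83, FP=8+12+6+21+6=53, FN=11+18+17+8+11=65 → 166/284 = 0.5845
  classical: TP=55, FP=5+11+17+24+10=67, FN=0+4+6+1+2=13 → 110/190 = 0.5789
  hiphop: TP=72, FP=1+7+8+1+9=26, FN=17+17+21+24+22=101 → 144/271 = 0.5314
  metal: TP=44, FP=2+9+11+2+22=46, FN=5+9+6+10+9=39 → 88/173 = 0.5087
Macro-F1 score = mean = (0.7170 + 0.7500 + 0.5845 + 0.5789 + 0.5314 + 0.5087) / 6 = 0.612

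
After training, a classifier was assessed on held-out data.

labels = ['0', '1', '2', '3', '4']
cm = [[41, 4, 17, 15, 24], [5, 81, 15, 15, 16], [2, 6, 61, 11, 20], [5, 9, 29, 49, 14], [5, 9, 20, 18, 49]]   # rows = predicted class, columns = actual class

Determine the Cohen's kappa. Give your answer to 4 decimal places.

0.4005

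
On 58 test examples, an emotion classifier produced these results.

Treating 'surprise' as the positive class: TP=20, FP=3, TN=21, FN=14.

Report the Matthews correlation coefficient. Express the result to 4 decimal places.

MCC = (TP·TN − FP·FN) / √((TP+FP)(TP+FN)(TN+FP)(TN+FN))
Numerator = 20·21 − 3·14 = 378
Denominator = √(23·34·24·35) = √656880 = 810.4813
MCC = 378 / 810.4813 = 0.4664

0.4664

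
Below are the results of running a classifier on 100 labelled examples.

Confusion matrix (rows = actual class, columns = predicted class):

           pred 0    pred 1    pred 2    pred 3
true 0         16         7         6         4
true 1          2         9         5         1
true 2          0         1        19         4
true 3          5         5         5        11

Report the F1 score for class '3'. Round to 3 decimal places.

One-vs-rest for '3': TP = diagonal; FP = other classes predicted '3'; FN = '3' predicted as other.
F1 score = 2·TP/(2·TP+FP+FN).
3: TP=11, FP=4+1+4=9, FN=5+5+5=15 → 22/46 = 0.4783

0.478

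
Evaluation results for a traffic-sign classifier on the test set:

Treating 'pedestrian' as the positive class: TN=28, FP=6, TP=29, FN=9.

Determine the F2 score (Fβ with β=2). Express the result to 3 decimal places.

Fβ = (1+β²)·TP / ((1+β²)·TP + β²·FN + FP), with β²=4
= 5·29 / (5·29 + 4·9 + 6) = 0.775

0.775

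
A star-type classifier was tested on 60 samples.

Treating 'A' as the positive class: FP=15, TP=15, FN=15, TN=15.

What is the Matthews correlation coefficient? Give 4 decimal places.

MCC = (TP·TN − FP·FN) / √((TP+FP)(TP+FN)(TN+FP)(TN+FN))
Numerator = 15·15 − 15·15 = 0
Denominator = √(30·30·30·30) = √810000 = 900.0000
MCC = 0 / 900.0000 = 0.0000

0.0000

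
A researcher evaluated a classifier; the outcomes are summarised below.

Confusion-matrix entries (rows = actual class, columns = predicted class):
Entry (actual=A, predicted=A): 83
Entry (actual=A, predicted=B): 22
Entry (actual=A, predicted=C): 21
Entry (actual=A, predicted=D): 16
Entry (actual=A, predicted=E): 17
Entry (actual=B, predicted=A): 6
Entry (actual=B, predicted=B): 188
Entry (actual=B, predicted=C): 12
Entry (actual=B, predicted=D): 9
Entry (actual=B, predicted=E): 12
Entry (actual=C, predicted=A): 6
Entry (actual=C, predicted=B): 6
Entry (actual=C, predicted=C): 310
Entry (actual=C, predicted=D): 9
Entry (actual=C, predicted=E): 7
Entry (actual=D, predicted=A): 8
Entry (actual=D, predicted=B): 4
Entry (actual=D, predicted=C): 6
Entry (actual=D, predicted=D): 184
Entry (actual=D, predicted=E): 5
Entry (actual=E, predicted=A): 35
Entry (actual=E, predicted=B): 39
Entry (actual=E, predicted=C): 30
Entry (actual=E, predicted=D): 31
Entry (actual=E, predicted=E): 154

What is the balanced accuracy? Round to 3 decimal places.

0.738

Balanced accuracy = mean of per-class recall.
  A: recall = 83/159 = 0.5220
  B: recall = 188/227 = 0.8282
  C: recall = 310/338 = 0.9172
  D: recall = 184/207 = 0.8889
  E: recall = 154/289 = 0.5329
Mean = (0.5220 + 0.8282 + 0.9172 + 0.8889 + 0.5329) / 5 = 0.738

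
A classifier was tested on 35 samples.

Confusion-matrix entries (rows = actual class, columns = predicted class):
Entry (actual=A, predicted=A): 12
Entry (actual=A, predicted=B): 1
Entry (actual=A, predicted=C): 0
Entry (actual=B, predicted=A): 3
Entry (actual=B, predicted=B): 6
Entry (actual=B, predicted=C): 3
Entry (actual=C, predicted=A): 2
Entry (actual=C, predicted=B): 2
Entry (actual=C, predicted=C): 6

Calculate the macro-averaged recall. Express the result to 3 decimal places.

Per-class recall (TP/(TP+FN)):
  A: TP=12, FN=1+0=1 → 12/13 = 0.9231
  B: TP=6, FN=3+3=6 → 6/12 = 0.5000
  C: TP=6, FN=2+2=4 → 6/10 = 0.6000
Macro-recall = mean = (0.9231 + 0.5000 + 0.6000) / 3 = 0.674

0.674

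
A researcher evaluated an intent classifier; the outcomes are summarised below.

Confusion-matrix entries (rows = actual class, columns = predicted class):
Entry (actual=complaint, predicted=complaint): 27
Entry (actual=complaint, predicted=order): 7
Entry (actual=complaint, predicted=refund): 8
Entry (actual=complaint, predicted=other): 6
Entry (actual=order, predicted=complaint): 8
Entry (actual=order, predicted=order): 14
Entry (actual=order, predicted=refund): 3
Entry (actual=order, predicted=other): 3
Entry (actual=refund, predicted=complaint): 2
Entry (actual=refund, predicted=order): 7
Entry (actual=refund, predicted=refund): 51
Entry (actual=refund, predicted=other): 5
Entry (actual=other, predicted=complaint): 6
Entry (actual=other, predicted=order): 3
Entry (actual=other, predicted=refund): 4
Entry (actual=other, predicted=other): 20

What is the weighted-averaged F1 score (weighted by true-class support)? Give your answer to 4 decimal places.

Per-class F1 score (2·TP/(2·TP+FP+FN)):
  complaint: TP=27, FP=8+2+6=16, FN=7+8+6=21 → 54/91 = 0.59341
  order: TP=14, FP=7+7+3=17, FN=8+3+3=14 → 28/59 = 0.47458
  refund: TP=51, FP=8+3+4=15, FN=2+7+5=14 → 102/131 = 0.77863
  other: TP=20, FP=6+3+5=14, FN=6+3+4=13 → 40/67 = 0.59701
Weighted-F1 score = Σ (supportᵢ/N)·F1 scoreᵢ with N=174: (48/174)·0.59341 + (28/174)·0.47458 + (65/174)·0.77863 + (33/174)·0.59701 = 0.6442

0.6442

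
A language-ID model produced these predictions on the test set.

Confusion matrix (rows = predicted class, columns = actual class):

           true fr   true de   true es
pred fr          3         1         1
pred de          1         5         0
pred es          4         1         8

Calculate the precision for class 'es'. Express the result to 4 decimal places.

precision = TP/(TP+FP).
es: TP=8, FP=4+1=5 → 8/13 = 0.61538

0.6154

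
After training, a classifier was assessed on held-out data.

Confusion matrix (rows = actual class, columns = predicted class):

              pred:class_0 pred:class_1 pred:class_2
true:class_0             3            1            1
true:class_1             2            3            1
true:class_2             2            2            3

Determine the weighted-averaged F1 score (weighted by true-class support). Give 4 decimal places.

Per-class F1 score (2·TP/(2·TP+FP+FN)):
  class_0: TP=3, FP=2+2=4, FN=1+1=2 → 6/12 = 0.50000
  class_1: TP=3, FP=1+2=3, FN=2+1=3 → 6/12 = 0.50000
  class_2: TP=3, FP=1+1=2, FN=2+2=4 → 6/12 = 0.50000
Weighted-F1 score = Σ (supportᵢ/N)·F1 scoreᵢ with N=18: (5/18)·0.50000 + (6/18)·0.50000 + (7/18)·0.50000 = 0.5000

0.5000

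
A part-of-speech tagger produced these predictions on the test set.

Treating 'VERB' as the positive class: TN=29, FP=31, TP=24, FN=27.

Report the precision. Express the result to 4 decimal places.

Precision = TP/(TP+FP) = 24/(24+31) = 24/55 = 0.4364

0.4364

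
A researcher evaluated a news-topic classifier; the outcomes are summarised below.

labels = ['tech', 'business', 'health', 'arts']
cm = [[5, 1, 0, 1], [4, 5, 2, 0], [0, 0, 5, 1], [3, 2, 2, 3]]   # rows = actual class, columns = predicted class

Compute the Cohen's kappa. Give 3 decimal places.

0.382

Observed agreement pₒ = trace/N = 18/34 = 0.5294
Expected agreement pₑ = Σ (rowᵢ·colᵢ)/N² = (7·12 + 11·8 + 6·9 + 10·5)/34² = 0.2388
κ = (pₒ − pₑ)/(1 − pₑ) = (0.5294 − 0.2388)/(1 − 0.2388) = 0.382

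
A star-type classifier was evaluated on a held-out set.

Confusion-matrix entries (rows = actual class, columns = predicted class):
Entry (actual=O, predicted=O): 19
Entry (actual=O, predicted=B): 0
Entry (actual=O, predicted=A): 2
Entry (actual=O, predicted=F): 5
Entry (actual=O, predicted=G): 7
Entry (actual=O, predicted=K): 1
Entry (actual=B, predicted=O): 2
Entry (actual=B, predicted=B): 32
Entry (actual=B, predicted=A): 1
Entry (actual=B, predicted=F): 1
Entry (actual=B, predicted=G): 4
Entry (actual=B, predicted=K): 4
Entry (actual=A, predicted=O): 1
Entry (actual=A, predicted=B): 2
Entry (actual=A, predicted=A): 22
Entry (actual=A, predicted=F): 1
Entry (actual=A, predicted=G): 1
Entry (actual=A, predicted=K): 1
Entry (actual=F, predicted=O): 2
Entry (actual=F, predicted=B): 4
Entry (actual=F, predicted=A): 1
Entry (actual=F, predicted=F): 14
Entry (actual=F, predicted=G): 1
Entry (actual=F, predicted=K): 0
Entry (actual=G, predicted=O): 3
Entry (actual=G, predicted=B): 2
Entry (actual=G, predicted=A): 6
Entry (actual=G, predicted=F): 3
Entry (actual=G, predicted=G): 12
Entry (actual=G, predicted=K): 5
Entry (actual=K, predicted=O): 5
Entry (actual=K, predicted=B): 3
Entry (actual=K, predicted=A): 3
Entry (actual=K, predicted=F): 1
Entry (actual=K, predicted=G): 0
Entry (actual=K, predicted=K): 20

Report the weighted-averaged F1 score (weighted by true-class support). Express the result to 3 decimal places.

0.619

Per-class F1 score (2·TP/(2·TP+FP+FN)):
  O: TP=19, FP=2+1+2+3+5=13, FN=0+2+5+7+1=15 → 38/66 = 0.5758
  B: TP=32, FP=0+2+4+2+3=11, FN=2+1+1+4+4=12 → 64/87 = 0.7356
  A: TP=22, FP=2+1+1+6+3=13, FN=1+2+1+1+1=6 → 44/63 = 0.6984
  F: TP=14, FP=5+1+1+3+1=11, FN=2+4+1+1+0=8 → 28/47 = 0.5957
  G: TP=12, FP=7+4+1+1+0=13, FN=3+2+6+3+5=19 → 24/56 = 0.4286
  K: TP=20, FP=1+4+1+0+5=11, FN=5+3+3+1+0=12 → 40/63 = 0.6349
Weighted-F1 score = Σ (supportᵢ/N)·F1 scoreᵢ with N=191: (34/191)·0.5758 + (44/191)·0.7356 + (28/191)·0.6984 + (22/191)·0.5957 + (31/191)·0.4286 + (32/191)·0.6349 = 0.619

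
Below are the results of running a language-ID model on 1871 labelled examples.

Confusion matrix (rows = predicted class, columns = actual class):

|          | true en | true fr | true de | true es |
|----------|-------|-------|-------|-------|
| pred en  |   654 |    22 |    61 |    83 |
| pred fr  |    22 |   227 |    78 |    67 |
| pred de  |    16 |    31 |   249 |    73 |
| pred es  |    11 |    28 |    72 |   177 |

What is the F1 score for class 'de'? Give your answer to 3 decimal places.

One-vs-rest for 'de': TP = diagonal; FP = other classes predicted 'de'; FN = 'de' predicted as other.
F1 score = 2·TP/(2·TP+FP+FN).
de: TP=249, FP=16+31+73=120, FN=61+78+72=211 → 498/829 = 0.6007

0.601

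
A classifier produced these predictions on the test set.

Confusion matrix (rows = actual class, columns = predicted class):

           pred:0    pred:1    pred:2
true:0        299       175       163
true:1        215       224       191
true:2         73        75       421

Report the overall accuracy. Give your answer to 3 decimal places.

Accuracy = trace / total = (299+224+421=944) / 1836 = 944/1836 = 0.514

0.514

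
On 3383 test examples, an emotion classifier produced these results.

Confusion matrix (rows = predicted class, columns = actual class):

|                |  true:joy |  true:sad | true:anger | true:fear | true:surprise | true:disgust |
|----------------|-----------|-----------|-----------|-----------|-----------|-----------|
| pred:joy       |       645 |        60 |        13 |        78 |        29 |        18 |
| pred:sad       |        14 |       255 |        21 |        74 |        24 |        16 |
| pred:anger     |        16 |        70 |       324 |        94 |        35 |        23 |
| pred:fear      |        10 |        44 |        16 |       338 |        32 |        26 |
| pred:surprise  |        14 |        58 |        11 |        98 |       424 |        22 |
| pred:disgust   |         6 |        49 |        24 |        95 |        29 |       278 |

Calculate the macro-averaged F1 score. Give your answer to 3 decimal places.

Per-class F1 score (2·TP/(2·TP+FP+FN)):
  joy: TP=645, FP=60+13+78+29+18=198, FN=14+16+10+14+6=60 → 1290/1548 = 0.8333
  sad: TP=255, FP=14+21+74+24+16=149, FN=60+70+44+58+49=281 → 510/940 = 0.5426
  anger: TP=324, FP=16+70+94+35+23=238, FN=13+21+16+11+24=85 → 648/971 = 0.6674
  fear: TP=338, FP=10+44+16+32+26=128, FN=78+74+94+98+95=439 → 676/1243 = 0.5438
  surprise: TP=424, FP=14+58+11+98+22=203, FN=29+24+35+32+29=149 → 848/1200 = 0.7067
  disgust: TP=278, FP=6+49+24+95+29=203, FN=18+16+23+26+22=105 → 556/864 = 0.6435
Macro-F1 score = mean = (0.8333 + 0.5426 + 0.6674 + 0.5438 + 0.7067 + 0.6435) / 6 = 0.656

0.656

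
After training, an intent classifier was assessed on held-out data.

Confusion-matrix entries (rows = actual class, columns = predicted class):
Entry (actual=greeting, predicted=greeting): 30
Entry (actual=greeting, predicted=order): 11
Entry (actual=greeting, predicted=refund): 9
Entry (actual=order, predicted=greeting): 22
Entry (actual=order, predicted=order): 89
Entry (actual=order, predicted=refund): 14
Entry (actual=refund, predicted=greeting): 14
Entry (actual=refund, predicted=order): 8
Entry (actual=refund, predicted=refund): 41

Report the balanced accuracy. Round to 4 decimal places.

Balanced accuracy = mean of per-class recall.
  greeting: recall = 30/50 = 0.60000
  order: recall = 89/125 = 0.71200
  refund: recall = 41/63 = 0.65079
Mean = (0.60000 + 0.71200 + 0.65079) / 3 = 0.6543

0.6543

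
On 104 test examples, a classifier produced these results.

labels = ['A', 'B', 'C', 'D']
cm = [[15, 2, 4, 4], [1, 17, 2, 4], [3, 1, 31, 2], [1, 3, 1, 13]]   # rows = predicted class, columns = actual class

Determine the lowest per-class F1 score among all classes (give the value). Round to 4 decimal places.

0.6341

Per-class F1 score (2·TP/(2·TP+FP+FN)):
  A: TP=15, FP=2+4+4=10, FN=1+3+1=5 → 30/45 = 0.66667
  B: TP=17, FP=1+2+4=7, FN=2+1+3=6 → 34/47 = 0.72340
  C: TP=31, FP=3+1+2=6, FN=4+2+1=7 → 62/75 = 0.82667
  D: TP=13, FP=1+3+1=5, FN=4+4+2=10 → 26/41 = 0.63415
Lowest is class 'D' with F1 score = 0.6341.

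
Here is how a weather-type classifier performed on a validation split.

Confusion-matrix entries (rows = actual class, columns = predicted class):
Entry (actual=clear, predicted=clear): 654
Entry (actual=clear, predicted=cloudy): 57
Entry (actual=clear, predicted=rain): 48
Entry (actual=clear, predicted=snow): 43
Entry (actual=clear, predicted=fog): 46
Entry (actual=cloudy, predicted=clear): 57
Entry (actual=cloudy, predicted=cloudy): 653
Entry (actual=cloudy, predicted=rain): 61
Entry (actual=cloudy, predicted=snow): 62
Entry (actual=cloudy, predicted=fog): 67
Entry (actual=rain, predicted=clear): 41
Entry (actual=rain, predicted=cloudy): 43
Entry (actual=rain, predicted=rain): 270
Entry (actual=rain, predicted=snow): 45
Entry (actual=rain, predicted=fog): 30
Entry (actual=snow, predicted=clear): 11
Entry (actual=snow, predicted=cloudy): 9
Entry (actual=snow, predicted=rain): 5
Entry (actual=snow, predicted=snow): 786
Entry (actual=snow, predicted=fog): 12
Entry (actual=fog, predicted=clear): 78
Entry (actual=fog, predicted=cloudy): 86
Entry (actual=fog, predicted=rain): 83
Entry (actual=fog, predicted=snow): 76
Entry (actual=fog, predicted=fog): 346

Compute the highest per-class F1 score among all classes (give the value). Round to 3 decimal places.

Per-class F1 score (2·TP/(2·TP+FP+FN)):
  clear: TP=654, FP=57+41+11+78=187, FN=57+48+43+46=194 → 1308/1689 = 0.7744
  cloudy: TP=653, FP=57+43+9+86=195, FN=57+61+62+67=247 → 1306/1748 = 0.7471
  rain: TP=270, FP=48+61+5+83=197, FN=41+43+45+30=159 → 540/896 = 0.6027
  snow: TP=786, FP=43+62+45+76=226, FN=11+9+5+12=37 → 1572/1835 = 0.8567
  fog: TP=346, FP=46+67+30+12=155, FN=78+86+83+76=323 → 692/1170 = 0.5915
Highest is class 'snow' with F1 score = 0.857.

0.857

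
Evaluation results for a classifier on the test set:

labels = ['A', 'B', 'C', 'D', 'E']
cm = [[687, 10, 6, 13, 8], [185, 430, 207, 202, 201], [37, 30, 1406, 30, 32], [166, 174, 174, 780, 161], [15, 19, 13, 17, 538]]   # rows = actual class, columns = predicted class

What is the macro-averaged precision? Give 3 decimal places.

Per-class precision (TP/(TP+FP)):
  A: TP=687, FP=185+37+166+15=403 → 687/1090 = 0.6303
  B: TP=430, FP=10+30+174+19=233 → 430/663 = 0.6486
  C: TP=1406, FP=6+207+174+13=400 → 1406/1806 = 0.7785
  D: TP=780, FP=13+202+30+17=262 → 780/1042 = 0.7486
  E: TP=538, FP=8+201+32+161=402 → 538/940 = 0.5723
Macro-precision = mean = (0.6303 + 0.6486 + 0.7785 + 0.7486 + 0.5723) / 5 = 0.676

0.676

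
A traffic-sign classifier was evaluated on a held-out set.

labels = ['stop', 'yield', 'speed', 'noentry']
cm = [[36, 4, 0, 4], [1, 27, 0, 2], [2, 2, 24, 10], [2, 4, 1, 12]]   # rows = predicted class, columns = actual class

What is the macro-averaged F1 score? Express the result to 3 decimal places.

Per-class F1 score (2·TP/(2·TP+FP+FN)):
  stop: TP=36, FP=4+0+4=8, FN=1+2+2=5 → 72/85 = 0.8471
  yield: TP=27, FP=1+0+2=3, FN=4+2+4=10 → 54/67 = 0.8060
  speed: TP=24, FP=2+2+10=14, FN=0+0+1=1 → 48/63 = 0.7619
  noentry: TP=12, FP=2+4+1=7, FN=4+2+10=16 → 24/47 = 0.5106
Macro-F1 score = mean = (0.8471 + 0.8060 + 0.7619 + 0.5106) / 4 = 0.731

0.731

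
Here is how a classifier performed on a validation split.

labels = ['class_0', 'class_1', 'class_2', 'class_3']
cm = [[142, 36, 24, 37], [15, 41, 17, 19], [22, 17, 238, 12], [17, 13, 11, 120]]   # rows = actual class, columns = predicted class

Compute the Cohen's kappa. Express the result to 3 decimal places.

0.573

Observed agreement pₒ = trace/N = 541/781 = 0.6927
Expected agreement pₑ = Σ (rowᵢ·colᵢ)/N² = (239·196 + 92·107 + 289·290 + 161·188)/781² = 0.2800
κ = (pₒ − pₑ)/(1 − pₑ) = (0.6927 − 0.2800)/(1 − 0.2800) = 0.573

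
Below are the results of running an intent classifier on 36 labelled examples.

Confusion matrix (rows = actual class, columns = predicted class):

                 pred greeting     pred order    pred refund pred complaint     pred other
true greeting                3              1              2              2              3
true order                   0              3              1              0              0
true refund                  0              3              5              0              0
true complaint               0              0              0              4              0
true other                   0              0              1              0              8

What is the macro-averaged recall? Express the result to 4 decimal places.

0.7073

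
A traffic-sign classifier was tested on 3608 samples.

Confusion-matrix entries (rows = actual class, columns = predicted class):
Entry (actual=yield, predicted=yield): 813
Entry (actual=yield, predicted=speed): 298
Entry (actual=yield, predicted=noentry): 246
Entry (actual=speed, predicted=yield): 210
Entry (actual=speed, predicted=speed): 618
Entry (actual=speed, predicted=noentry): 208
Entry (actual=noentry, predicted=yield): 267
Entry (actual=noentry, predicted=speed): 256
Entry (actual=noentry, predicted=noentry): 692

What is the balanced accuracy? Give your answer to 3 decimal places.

0.588

Balanced accuracy = mean of per-class recall.
  yield: recall = 813/1357 = 0.5991
  speed: recall = 618/1036 = 0.5965
  noentry: recall = 692/1215 = 0.5695
Mean = (0.5991 + 0.5965 + 0.5695) / 3 = 0.588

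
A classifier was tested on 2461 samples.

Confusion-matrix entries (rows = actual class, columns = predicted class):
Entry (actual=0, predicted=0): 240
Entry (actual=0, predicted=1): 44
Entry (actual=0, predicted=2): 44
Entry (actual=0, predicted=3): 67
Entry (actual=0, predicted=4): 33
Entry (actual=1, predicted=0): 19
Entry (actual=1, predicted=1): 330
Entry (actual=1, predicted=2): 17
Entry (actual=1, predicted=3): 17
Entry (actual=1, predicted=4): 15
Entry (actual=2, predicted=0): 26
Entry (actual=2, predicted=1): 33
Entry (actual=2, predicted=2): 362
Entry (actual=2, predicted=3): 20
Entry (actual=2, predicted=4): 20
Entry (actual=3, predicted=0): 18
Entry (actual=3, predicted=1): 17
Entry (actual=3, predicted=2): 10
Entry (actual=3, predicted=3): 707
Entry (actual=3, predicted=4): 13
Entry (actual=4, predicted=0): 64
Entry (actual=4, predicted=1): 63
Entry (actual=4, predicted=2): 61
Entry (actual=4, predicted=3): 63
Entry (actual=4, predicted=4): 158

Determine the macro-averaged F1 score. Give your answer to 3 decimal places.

Per-class F1 score (2·TP/(2·TP+FP+FN)):
  0: TP=240, FP=19+26+18+64=127, FN=44+44+67+33=188 → 480/795 = 0.6038
  1: TP=330, FP=44+33+17+63=157, FN=19+17+17+15=68 → 660/885 = 0.7458
  2: TP=362, FP=44+17+10+61=132, FN=26+33+20+20=99 → 724/955 = 0.7581
  3: TP=707, FP=67+17+20+63=167, FN=18+17+10+13=58 → 1414/1639 = 0.8627
  4: TP=158, FP=33+15+20+13=81, FN=64+63+61+63=251 → 316/648 = 0.4877
Macro-F1 score = mean = (0.6038 + 0.7458 + 0.7581 + 0.8627 + 0.4877) / 5 = 0.692

0.692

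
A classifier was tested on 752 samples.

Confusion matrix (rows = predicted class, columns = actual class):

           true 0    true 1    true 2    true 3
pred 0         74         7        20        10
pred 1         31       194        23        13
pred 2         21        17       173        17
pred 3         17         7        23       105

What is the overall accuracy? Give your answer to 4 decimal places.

0.7261

Accuracy = trace / total = (74+194+173+105=546) / 752 = 546/752 = 0.7261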